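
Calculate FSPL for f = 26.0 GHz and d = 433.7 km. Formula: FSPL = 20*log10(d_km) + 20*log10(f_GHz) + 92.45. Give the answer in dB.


20*log10(433.7) = 52.74
20*log10(26.0) = 28.3
FSPL = 173.5 dB

173.5 dB


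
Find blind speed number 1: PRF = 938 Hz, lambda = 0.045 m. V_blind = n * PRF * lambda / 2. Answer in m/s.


V_blind = 1 * 938 * 0.045 / 2 = 21.1 m/s

21.1 m/s


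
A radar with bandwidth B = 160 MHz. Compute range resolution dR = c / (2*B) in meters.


dR = 3e8 / (2 * 160000000.0) = 0.94 m

0.94 m


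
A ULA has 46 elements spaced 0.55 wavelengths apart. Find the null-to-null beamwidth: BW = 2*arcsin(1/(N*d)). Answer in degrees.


1/(N*d) = 1/(46*0.55) = 0.039526
BW = 2*arcsin(0.039526) = 4.5 degrees

4.5 degrees


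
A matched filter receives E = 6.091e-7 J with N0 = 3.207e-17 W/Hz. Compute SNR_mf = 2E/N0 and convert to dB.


SNR_lin = 2 * 6.091e-7 / 3.207e-17 = 3.799e10
SNR_dB = 10*log10(3.799e10) = 105.8 dB

105.8 dB


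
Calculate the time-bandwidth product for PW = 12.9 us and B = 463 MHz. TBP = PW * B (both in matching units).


TBP = 12.9 * 463 = 5972.7

5972.7


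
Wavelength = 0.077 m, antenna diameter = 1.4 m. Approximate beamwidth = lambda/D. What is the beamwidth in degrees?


BW_rad = 0.077 / 1.4 = 0.055
BW_deg = 3.15 degrees

3.15 degrees


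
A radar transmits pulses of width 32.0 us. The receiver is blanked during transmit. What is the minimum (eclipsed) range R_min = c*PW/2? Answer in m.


R_min = 3e8 * 32.0e-6 / 2 = 4800.0 m

4800.0 m


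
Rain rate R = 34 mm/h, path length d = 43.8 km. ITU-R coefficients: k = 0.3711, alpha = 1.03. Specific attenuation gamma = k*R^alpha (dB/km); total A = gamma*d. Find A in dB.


gamma = 0.3711 * 34^1.03 = 14.025367 dB/km
A = 14.025367 * 43.8 = 614.31 dB

614.31 dB


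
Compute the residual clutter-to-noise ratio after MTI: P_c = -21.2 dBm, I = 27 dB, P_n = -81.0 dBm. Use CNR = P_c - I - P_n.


CNR = -21.2 - 27 - (-81.0) = 32.8 dB

32.8 dB


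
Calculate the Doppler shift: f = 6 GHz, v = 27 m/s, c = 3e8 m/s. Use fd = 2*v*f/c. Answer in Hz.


fd = 2 * 27 * 6000000000.0 / 3e8 = 1080.0 Hz

1080.0 Hz


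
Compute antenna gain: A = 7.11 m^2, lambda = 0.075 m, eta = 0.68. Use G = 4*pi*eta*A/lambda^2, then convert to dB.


G_linear = 4*pi*0.68*7.11/0.075^2 = 10801.05
G_dB = 10*log10(10801.05) = 40.3 dB

40.3 dB


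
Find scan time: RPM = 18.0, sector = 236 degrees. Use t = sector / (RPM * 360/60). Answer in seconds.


t = 236 / (18.0 * 360) * 60 = 2.19 s

2.19 s


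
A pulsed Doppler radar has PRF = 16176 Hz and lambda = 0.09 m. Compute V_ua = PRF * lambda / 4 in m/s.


V_ua = 16176 * 0.09 / 4 = 364.0 m/s

364.0 m/s


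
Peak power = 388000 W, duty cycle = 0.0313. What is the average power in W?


P_avg = 388000 * 0.0313 = 12144.4 W

12144.4 W


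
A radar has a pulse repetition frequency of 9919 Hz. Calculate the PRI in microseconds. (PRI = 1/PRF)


PRI = 1/9919 = 0.0001008166 s = 100.8 us

100.8 us


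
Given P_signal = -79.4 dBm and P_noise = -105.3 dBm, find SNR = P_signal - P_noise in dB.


SNR = -79.4 - (-105.3) = 25.9 dB

25.9 dB


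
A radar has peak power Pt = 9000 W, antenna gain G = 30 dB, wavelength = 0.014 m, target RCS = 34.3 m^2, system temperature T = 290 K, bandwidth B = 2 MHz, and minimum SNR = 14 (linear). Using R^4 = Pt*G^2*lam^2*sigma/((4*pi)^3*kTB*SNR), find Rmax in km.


G_lin = 10^(30/10) = 1000.0
R^4 = 9000 * 1000.0^2 * 0.014^2 * 34.3 / ((4*pi)^3 * 1.38e-23 * 290 * 2000000.0 * 14)
R^4 = 2.721e17 m^4
R_max = (2.721e17)^(1/4) = 22839.3 m = 22.8 km

22.8 km


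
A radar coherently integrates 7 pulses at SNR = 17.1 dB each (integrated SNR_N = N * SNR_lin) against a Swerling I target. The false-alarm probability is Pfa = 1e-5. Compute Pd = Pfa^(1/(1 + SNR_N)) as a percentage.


SNR_lin = 10^(17.1/10) = 51.28614
SNR_N = 7 * 51.28614 = 359.00298
1/(1 + SNR_N) = 1/360.00298 = 0.0027778
Pd = (1e-5)^0.0027778 = 0.96853
Pd = 96.9%

96.9%


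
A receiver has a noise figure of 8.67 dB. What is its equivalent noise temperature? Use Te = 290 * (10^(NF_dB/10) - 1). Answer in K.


NF_lin = 10^(8.67/10) = 7.362071
Te = 290 * (7.362071 - 1) = 1845.0 K

1845.0 K


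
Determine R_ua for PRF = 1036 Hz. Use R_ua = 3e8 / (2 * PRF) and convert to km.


R_ua = 3e8 / (2 * 1036) = 144787.6 m = 144.8 km

144.8 km


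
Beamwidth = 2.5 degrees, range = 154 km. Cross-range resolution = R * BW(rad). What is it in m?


BW_rad = 0.043633231
CR = 154000 * 0.043633231 = 6719.5 m

6719.5 m


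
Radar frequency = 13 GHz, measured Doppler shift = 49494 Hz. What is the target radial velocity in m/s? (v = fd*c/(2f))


v = 49494 * 3e8 / (2 * 13000000000.0) = 571.1 m/s

571.1 m/s


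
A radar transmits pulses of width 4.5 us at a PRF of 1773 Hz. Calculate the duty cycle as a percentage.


DC = 4.5e-6 * 1773 * 100 = 0.8%

0.8%


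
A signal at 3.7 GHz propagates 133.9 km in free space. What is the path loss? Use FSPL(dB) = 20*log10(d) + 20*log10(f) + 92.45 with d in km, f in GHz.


20*log10(133.9) = 42.54
20*log10(3.7) = 11.36
FSPL = 146.3 dB

146.3 dB


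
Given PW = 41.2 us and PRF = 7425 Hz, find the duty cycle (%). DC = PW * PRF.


DC = 41.2e-6 * 7425 * 100 = 30.59%

30.59%


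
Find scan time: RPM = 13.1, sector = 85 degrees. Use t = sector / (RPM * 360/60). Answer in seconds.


t = 85 / (13.1 * 360) * 60 = 1.08 s

1.08 s


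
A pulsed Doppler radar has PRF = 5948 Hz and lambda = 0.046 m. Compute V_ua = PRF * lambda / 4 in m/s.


V_ua = 5948 * 0.046 / 4 = 68.4 m/s

68.4 m/s


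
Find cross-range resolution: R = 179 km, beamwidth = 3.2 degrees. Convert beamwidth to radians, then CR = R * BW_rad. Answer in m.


BW_rad = 0.055850536
CR = 179000 * 0.055850536 = 9997.2 m

9997.2 m


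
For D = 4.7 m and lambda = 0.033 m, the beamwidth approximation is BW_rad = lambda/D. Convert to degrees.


BW_rad = 0.033 / 4.7 = 0.007021
BW_deg = 0.4 degrees

0.4 degrees


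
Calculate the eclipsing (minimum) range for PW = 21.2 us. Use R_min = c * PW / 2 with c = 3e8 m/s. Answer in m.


R_min = 3e8 * 21.2e-6 / 2 = 3180.0 m

3180.0 m


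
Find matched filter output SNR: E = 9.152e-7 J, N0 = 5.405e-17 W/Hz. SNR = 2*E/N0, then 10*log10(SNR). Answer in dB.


SNR_lin = 2 * 9.152e-7 / 5.405e-17 = 3.386e10
SNR_dB = 10*log10(3.386e10) = 105.3 dB

105.3 dB


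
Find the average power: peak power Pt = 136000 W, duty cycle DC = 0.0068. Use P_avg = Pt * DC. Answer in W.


P_avg = 136000 * 0.0068 = 924.8 W

924.8 W


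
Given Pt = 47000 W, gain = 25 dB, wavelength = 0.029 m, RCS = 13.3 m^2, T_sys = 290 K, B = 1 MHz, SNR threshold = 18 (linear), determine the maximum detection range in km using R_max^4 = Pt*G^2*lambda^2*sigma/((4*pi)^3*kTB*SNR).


G_lin = 10^(25/10) = 316.227766
R^4 = 47000 * 316.227766^2 * 0.029^2 * 13.3 / ((4*pi)^3 * 1.38e-23 * 290 * 1000000.0 * 18)
R^4 = 3.67762e17 m^4
R_max = (3.67762e17)^(1/4) = 24625.9 m = 24.6 km

24.6 km


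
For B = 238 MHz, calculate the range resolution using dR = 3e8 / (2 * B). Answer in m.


dR = 3e8 / (2 * 238000000.0) = 0.63 m

0.63 m


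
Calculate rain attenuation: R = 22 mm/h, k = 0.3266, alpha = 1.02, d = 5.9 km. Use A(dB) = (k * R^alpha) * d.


gamma = 0.3266 * 22^1.02 = 7.643413 dB/km
A = 7.643413 * 5.9 = 45.1 dB

45.1 dB


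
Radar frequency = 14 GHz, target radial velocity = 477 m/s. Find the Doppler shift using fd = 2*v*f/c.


fd = 2 * 477 * 14000000000.0 / 3e8 = 44520.0 Hz

44520.0 Hz


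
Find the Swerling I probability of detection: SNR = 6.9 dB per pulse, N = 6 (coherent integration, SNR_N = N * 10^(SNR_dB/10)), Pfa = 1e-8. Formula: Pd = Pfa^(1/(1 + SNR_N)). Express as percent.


SNR_lin = 10^(6.9/10) = 4.89779
SNR_N = 6 * 4.89779 = 29.38674
1/(1 + SNR_N) = 1/30.38674 = 0.0329091
Pd = (1e-8)^0.0329091 = 0.54542
Pd = 54.5%

54.5%


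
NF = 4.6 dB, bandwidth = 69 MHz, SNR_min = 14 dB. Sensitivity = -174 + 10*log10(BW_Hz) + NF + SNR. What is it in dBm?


10*log10(69000000.0) = 78.39
S = -174 + 78.39 + 4.6 + 14 = -77.0 dBm

-77.0 dBm


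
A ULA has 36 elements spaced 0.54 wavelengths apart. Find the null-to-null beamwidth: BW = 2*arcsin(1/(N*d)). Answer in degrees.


1/(N*d) = 1/(36*0.54) = 0.05144
BW = 2*arcsin(0.05144) = 5.9 degrees

5.9 degrees


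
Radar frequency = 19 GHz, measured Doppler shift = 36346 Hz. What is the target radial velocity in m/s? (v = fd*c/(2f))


v = 36346 * 3e8 / (2 * 19000000000.0) = 286.9 m/s

286.9 m/s


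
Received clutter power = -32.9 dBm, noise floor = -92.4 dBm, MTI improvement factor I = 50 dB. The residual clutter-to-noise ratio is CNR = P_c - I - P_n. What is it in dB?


CNR = -32.9 - 50 - (-92.4) = 9.5 dB

9.5 dB


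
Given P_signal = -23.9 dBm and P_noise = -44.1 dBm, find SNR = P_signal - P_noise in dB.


SNR = -23.9 - (-44.1) = 20.2 dB

20.2 dB


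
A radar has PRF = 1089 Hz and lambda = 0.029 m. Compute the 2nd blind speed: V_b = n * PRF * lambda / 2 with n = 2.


V_blind = 2 * 1089 * 0.029 / 2 = 31.6 m/s

31.6 m/s


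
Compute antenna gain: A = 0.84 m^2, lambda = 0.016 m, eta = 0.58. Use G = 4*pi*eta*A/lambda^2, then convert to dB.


G_linear = 4*pi*0.58*0.84/0.016^2 = 23915.37
G_dB = 10*log10(23915.37) = 43.8 dB

43.8 dB


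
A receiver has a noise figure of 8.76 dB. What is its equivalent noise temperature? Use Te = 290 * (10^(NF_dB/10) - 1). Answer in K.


NF_lin = 10^(8.76/10) = 7.516229
Te = 290 * (7.516229 - 1) = 1889.7 K

1889.7 K


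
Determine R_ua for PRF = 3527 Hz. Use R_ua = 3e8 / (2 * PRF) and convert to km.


R_ua = 3e8 / (2 * 3527) = 42529.1 m = 42.5 km

42.5 km


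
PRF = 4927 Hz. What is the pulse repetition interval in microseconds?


PRI = 1/4927 = 0.0002029633 s = 203.0 us

203.0 us


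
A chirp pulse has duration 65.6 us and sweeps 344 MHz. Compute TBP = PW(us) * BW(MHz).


TBP = 65.6 * 344 = 22566.4

22566.4


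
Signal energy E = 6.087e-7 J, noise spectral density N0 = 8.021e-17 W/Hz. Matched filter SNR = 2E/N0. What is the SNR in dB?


SNR_lin = 2 * 6.087e-7 / 8.021e-17 = 1.518e10
SNR_dB = 10*log10(1.518e10) = 101.8 dB

101.8 dB


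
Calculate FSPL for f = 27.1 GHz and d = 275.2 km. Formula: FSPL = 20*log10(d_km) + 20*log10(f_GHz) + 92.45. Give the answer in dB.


20*log10(275.2) = 48.79
20*log10(27.1) = 28.66
FSPL = 169.9 dB

169.9 dB


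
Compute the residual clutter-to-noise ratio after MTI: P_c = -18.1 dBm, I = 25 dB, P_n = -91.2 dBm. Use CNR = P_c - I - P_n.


CNR = -18.1 - 25 - (-91.2) = 48.1 dB

48.1 dB


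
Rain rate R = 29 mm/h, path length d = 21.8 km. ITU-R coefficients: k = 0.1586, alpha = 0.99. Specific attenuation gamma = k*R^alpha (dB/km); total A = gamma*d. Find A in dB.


gamma = 0.1586 * 29^0.99 = 4.447103 dB/km
A = 4.447103 * 21.8 = 96.95 dB

96.95 dB


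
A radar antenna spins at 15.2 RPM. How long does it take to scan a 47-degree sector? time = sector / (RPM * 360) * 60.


t = 47 / (15.2 * 360) * 60 = 0.52 s

0.52 s


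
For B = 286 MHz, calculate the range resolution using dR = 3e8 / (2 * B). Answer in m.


dR = 3e8 / (2 * 286000000.0) = 0.52 m

0.52 m


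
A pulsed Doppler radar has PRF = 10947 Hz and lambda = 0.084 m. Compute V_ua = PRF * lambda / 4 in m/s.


V_ua = 10947 * 0.084 / 4 = 229.9 m/s

229.9 m/s


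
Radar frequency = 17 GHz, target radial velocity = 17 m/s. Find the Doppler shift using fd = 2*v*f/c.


fd = 2 * 17 * 17000000000.0 / 3e8 = 1926.7 Hz

1926.7 Hz


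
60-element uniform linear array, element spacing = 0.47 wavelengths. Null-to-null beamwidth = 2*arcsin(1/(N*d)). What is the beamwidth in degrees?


1/(N*d) = 1/(60*0.47) = 0.035461
BW = 2*arcsin(0.035461) = 4.1 degrees

4.1 degrees


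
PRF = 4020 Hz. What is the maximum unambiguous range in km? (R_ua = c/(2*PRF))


R_ua = 3e8 / (2 * 4020) = 37313.4 m = 37.3 km

37.3 km


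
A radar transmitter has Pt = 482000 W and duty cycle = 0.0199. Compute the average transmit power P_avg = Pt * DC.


P_avg = 482000 * 0.0199 = 9591.8 W

9591.8 W


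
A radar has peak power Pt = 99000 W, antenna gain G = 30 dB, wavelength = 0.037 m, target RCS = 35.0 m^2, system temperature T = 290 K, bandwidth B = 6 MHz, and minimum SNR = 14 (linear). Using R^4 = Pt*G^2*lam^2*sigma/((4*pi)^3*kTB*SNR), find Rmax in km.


G_lin = 10^(30/10) = 1000.0
R^4 = 99000 * 1000.0^2 * 0.037^2 * 35.0 / ((4*pi)^3 * 1.38e-23 * 290 * 6000000.0 * 14)
R^4 = 7.11084e18 m^4
R_max = (7.11084e18)^(1/4) = 51639.3 m = 51.6 km

51.6 km


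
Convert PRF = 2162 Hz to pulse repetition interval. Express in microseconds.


PRI = 1/2162 = 0.0004625347 s = 462.5 us

462.5 us


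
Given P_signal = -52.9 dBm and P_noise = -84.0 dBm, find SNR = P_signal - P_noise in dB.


SNR = -52.9 - (-84.0) = 31.1 dB

31.1 dB


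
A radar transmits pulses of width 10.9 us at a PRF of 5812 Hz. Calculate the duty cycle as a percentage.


DC = 10.9e-6 * 5812 * 100 = 6.34%

6.34%


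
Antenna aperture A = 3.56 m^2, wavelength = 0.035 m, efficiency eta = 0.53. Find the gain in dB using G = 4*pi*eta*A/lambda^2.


G_linear = 4*pi*0.53*3.56/0.035^2 = 19355.29
G_dB = 10*log10(19355.29) = 42.9 dB

42.9 dB


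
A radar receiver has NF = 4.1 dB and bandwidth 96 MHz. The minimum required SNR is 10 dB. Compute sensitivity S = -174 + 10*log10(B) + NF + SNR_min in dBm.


10*log10(96000000.0) = 79.82
S = -174 + 79.82 + 4.1 + 10 = -80.1 dBm

-80.1 dBm


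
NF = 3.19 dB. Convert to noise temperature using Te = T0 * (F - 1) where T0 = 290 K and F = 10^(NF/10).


NF_lin = 10^(3.19/10) = 2.084491
Te = 290 * (2.084491 - 1) = 314.5 K

314.5 K


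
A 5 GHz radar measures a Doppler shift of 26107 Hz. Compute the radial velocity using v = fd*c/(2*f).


v = 26107 * 3e8 / (2 * 5000000000.0) = 783.2 m/s

783.2 m/s


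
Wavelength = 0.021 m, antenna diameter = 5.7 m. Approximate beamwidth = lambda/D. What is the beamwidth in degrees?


BW_rad = 0.021 / 5.7 = 0.003684
BW_deg = 0.21 degrees

0.21 degrees


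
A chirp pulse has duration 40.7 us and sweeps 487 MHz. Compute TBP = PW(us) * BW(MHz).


TBP = 40.7 * 487 = 19820.9

19820.9


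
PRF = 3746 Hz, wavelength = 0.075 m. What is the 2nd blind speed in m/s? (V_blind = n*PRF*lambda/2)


V_blind = 2 * 3746 * 0.075 / 2 = 281.0 m/s

281.0 m/s


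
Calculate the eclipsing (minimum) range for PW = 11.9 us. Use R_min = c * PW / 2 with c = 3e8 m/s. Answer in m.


R_min = 3e8 * 11.9e-6 / 2 = 1785.0 m

1785.0 m


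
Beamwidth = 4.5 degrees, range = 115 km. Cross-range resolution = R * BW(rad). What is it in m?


BW_rad = 0.078539816
CR = 115000 * 0.078539816 = 9032.1 m

9032.1 m


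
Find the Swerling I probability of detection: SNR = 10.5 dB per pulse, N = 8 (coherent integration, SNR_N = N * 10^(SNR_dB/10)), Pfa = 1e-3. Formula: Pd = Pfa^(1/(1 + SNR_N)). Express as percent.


SNR_lin = 10^(10.5/10) = 11.22018
SNR_N = 8 * 11.22018 = 89.76144
1/(1 + SNR_N) = 1/90.76144 = 0.0110179
Pd = (1e-3)^0.0110179 = 0.92672
Pd = 92.7%

92.7%


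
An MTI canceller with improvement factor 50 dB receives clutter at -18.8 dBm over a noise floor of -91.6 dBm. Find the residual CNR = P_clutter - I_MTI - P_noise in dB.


CNR = -18.8 - 50 - (-91.6) = 22.8 dB

22.8 dB


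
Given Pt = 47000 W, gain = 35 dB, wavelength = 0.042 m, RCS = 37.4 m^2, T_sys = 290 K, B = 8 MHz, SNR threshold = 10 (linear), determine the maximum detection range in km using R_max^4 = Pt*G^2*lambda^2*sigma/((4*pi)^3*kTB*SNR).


G_lin = 10^(35/10) = 3162.27766
R^4 = 47000 * 3162.27766^2 * 0.042^2 * 37.4 / ((4*pi)^3 * 1.38e-23 * 290 * 8000000.0 * 10)
R^4 = 4.88058e19 m^4
R_max = (4.88058e19)^(1/4) = 83583.0 m = 83.6 km

83.6 km


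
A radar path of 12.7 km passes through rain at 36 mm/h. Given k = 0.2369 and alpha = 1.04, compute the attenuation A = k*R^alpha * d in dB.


gamma = 0.2369 * 36^1.04 = 9.842823 dB/km
A = 9.842823 * 12.7 = 125.0 dB

125.0 dB


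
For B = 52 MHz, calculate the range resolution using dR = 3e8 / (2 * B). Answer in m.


dR = 3e8 / (2 * 52000000.0) = 2.88 m

2.88 m


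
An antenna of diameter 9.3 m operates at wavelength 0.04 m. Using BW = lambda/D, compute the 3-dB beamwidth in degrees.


BW_rad = 0.04 / 9.3 = 0.004301
BW_deg = 0.25 degrees

0.25 degrees


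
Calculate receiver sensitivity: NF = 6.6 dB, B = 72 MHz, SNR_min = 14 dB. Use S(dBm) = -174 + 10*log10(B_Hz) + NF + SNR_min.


10*log10(72000000.0) = 78.57
S = -174 + 78.57 + 6.6 + 14 = -74.8 dBm

-74.8 dBm


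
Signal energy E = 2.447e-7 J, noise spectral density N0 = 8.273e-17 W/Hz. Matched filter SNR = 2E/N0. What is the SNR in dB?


SNR_lin = 2 * 2.447e-7 / 8.273e-17 = 5.916e9
SNR_dB = 10*log10(5.916e9) = 97.7 dB

97.7 dB


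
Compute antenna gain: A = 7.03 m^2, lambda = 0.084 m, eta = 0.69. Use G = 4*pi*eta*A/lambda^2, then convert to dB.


G_linear = 4*pi*0.69*7.03/0.084^2 = 8638.85
G_dB = 10*log10(8638.85) = 39.4 dB

39.4 dB


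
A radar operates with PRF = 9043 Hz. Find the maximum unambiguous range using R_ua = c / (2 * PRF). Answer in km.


R_ua = 3e8 / (2 * 9043) = 16587.4 m = 16.6 km

16.6 km


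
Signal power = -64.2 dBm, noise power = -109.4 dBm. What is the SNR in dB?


SNR = -64.2 - (-109.4) = 45.2 dB

45.2 dB


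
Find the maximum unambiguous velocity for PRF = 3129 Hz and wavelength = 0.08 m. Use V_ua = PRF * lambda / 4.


V_ua = 3129 * 0.08 / 4 = 62.6 m/s

62.6 m/s


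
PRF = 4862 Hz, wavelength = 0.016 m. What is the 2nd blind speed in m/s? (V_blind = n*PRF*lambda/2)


V_blind = 2 * 4862 * 0.016 / 2 = 77.8 m/s

77.8 m/s


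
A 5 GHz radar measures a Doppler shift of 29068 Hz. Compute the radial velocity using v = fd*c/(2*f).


v = 29068 * 3e8 / (2 * 5000000000.0) = 872.0 m/s

872.0 m/s


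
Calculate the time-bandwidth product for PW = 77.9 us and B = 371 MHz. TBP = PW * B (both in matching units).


TBP = 77.9 * 371 = 28900.9

28900.9


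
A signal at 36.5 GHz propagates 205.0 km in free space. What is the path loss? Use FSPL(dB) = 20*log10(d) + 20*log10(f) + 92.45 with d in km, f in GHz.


20*log10(205.0) = 46.24
20*log10(36.5) = 31.25
FSPL = 169.9 dB

169.9 dB


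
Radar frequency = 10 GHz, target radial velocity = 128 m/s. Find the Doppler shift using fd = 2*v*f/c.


fd = 2 * 128 * 10000000000.0 / 3e8 = 8533.3 Hz

8533.3 Hz


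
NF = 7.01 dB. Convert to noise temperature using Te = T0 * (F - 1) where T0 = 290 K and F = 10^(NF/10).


NF_lin = 10^(7.01/10) = 5.023426
Te = 290 * (5.023426 - 1) = 1166.8 K

1166.8 K


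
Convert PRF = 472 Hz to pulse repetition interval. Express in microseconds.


PRI = 1/472 = 0.0021186441 s = 2118.6 us

2118.6 us


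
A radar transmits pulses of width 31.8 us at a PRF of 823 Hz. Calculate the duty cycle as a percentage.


DC = 31.8e-6 * 823 * 100 = 2.62%

2.62%


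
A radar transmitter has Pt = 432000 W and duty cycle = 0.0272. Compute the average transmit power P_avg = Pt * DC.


P_avg = 432000 * 0.0272 = 11750.4 W

11750.4 W


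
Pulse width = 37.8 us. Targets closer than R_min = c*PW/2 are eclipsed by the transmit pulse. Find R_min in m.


R_min = 3e8 * 37.8e-6 / 2 = 5670.0 m

5670.0 m


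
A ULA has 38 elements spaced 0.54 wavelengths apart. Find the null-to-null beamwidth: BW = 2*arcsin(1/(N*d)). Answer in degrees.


1/(N*d) = 1/(38*0.54) = 0.048733
BW = 2*arcsin(0.048733) = 5.6 degrees

5.6 degrees


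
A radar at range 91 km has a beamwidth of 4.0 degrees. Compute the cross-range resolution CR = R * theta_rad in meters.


BW_rad = 0.06981317
CR = 91000 * 0.06981317 = 6353.0 m

6353.0 m


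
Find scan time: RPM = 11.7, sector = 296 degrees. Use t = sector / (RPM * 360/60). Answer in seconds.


t = 296 / (11.7 * 360) * 60 = 4.22 s

4.22 s


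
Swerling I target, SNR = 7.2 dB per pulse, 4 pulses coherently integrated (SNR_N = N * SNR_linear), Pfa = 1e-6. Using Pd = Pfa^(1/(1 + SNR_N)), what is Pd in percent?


SNR_lin = 10^(7.2/10) = 5.24807
SNR_N = 4 * 5.24807 = 20.99228
1/(1 + SNR_N) = 1/21.99228 = 0.0454705
Pd = (1e-6)^0.0454705 = 0.53355
Pd = 53.4%

53.4%


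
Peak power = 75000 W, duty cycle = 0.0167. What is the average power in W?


P_avg = 75000 * 0.0167 = 1252.5 W

1252.5 W


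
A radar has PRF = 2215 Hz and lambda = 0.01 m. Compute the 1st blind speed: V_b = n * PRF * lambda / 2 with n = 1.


V_blind = 1 * 2215 * 0.01 / 2 = 11.1 m/s

11.1 m/s


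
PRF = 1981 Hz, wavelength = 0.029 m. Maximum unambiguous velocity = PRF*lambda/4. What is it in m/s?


V_ua = 1981 * 0.029 / 4 = 14.4 m/s

14.4 m/s


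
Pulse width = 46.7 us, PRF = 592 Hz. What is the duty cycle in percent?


DC = 46.7e-6 * 592 * 100 = 2.76%

2.76%


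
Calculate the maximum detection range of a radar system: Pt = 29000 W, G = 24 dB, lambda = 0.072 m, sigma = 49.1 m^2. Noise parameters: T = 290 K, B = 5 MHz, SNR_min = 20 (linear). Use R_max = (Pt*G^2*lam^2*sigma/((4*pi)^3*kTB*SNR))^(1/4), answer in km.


G_lin = 10^(24/10) = 251.188643
R^4 = 29000 * 251.188643^2 * 0.072^2 * 49.1 / ((4*pi)^3 * 1.38e-23 * 290 * 5000000.0 * 20)
R^4 = 5.86459e17 m^4
R_max = (5.86459e17)^(1/4) = 27673.2 m = 27.7 km

27.7 km


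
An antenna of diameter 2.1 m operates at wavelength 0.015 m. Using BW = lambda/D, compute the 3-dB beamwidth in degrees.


BW_rad = 0.015 / 2.1 = 0.007143
BW_deg = 0.41 degrees

0.41 degrees


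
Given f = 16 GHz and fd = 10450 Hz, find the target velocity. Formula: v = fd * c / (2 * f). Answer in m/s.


v = 10450 * 3e8 / (2 * 16000000000.0) = 98.0 m/s

98.0 m/s


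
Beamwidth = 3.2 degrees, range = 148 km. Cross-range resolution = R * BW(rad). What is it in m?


BW_rad = 0.055850536
CR = 148000 * 0.055850536 = 8265.9 m

8265.9 m


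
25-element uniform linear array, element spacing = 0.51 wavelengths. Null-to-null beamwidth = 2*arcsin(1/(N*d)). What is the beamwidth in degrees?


1/(N*d) = 1/(25*0.51) = 0.078431
BW = 2*arcsin(0.078431) = 9.0 degrees

9.0 degrees


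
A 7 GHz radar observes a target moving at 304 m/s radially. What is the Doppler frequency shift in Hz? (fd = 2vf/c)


fd = 2 * 304 * 7000000000.0 / 3e8 = 14186.7 Hz

14186.7 Hz


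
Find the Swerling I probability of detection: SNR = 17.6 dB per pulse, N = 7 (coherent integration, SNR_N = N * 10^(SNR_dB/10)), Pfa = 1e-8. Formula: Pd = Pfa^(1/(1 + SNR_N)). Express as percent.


SNR_lin = 10^(17.6/10) = 57.54399
SNR_N = 7 * 57.54399 = 402.80793
1/(1 + SNR_N) = 1/403.80793 = 0.0024764
Pd = (1e-8)^0.0024764 = 0.95541
Pd = 95.5%

95.5%


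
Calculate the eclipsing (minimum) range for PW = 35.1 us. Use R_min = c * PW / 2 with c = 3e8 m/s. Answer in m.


R_min = 3e8 * 35.1e-6 / 2 = 5265.0 m

5265.0 m


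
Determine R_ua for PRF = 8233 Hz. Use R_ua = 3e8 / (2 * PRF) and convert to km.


R_ua = 3e8 / (2 * 8233) = 18219.4 m = 18.2 km

18.2 km


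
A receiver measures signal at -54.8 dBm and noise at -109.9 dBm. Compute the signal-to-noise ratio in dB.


SNR = -54.8 - (-109.9) = 55.1 dB

55.1 dB


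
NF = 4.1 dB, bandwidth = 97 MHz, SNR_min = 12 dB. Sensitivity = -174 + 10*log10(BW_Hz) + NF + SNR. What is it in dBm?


10*log10(97000000.0) = 79.87
S = -174 + 79.87 + 4.1 + 12 = -78.0 dBm

-78.0 dBm


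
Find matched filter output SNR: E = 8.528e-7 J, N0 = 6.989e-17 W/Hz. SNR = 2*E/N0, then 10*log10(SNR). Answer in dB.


SNR_lin = 2 * 8.528e-7 / 6.989e-17 = 2.44e10
SNR_dB = 10*log10(2.44e10) = 103.9 dB

103.9 dB


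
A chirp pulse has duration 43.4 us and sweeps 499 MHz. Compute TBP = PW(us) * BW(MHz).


TBP = 43.4 * 499 = 21656.6

21656.6


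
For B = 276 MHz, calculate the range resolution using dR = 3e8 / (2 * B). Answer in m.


dR = 3e8 / (2 * 276000000.0) = 0.54 m

0.54 m


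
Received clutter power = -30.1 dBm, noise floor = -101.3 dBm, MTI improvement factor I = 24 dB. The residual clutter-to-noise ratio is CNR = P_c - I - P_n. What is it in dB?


CNR = -30.1 - 24 - (-101.3) = 47.2 dB

47.2 dB


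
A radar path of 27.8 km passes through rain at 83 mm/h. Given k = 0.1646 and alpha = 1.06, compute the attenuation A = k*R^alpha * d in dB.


gamma = 0.1646 * 83^1.06 = 17.809536 dB/km
A = 17.809536 * 27.8 = 495.11 dB

495.11 dB


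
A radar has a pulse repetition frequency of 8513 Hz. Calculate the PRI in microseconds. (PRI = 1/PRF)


PRI = 1/8513 = 0.0001174674 s = 117.5 us

117.5 us


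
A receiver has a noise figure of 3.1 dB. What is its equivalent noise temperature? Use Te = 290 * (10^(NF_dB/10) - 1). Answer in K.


NF_lin = 10^(3.1/10) = 2.041738
Te = 290 * (2.041738 - 1) = 302.1 K

302.1 K


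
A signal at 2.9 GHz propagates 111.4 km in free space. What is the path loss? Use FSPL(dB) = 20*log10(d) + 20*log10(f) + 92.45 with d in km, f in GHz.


20*log10(111.4) = 40.94
20*log10(2.9) = 9.25
FSPL = 142.6 dB

142.6 dB


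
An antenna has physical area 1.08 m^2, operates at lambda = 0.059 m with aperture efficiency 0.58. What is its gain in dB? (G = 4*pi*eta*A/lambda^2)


G_linear = 4*pi*0.58*1.08/0.059^2 = 2261.3
G_dB = 10*log10(2261.3) = 33.5 dB

33.5 dB


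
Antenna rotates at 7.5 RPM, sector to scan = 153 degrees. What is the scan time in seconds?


t = 153 / (7.5 * 360) * 60 = 3.4 s

3.4 s


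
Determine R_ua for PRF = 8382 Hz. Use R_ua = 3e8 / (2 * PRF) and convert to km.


R_ua = 3e8 / (2 * 8382) = 17895.5 m = 17.9 km

17.9 km


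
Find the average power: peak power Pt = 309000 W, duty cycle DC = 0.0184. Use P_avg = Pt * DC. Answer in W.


P_avg = 309000 * 0.0184 = 5685.6 W

5685.6 W


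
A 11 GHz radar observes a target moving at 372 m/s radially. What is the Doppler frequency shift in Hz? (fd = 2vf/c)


fd = 2 * 372 * 11000000000.0 / 3e8 = 27280.0 Hz

27280.0 Hz


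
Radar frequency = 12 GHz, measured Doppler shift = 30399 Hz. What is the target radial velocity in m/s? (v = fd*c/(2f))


v = 30399 * 3e8 / (2 * 12000000000.0) = 380.0 m/s

380.0 m/s


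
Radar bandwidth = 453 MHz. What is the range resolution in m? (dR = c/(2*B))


dR = 3e8 / (2 * 453000000.0) = 0.33 m

0.33 m


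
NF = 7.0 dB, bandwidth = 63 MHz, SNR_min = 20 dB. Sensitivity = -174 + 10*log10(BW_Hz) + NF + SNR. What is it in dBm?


10*log10(63000000.0) = 77.99
S = -174 + 77.99 + 7.0 + 20 = -69.0 dBm

-69.0 dBm


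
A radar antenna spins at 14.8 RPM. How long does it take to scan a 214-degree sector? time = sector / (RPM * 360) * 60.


t = 214 / (14.8 * 360) * 60 = 2.41 s

2.41 s


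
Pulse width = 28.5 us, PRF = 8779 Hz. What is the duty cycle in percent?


DC = 28.5e-6 * 8779 * 100 = 25.02%

25.02%


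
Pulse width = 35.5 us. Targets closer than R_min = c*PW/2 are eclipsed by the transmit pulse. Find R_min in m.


R_min = 3e8 * 35.5e-6 / 2 = 5325.0 m

5325.0 m


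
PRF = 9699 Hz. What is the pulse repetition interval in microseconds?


PRI = 1/9699 = 0.0001031034 s = 103.1 us

103.1 us


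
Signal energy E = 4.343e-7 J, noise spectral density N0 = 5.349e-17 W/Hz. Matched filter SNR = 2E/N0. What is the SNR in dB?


SNR_lin = 2 * 4.343e-7 / 5.349e-17 = 1.624e10
SNR_dB = 10*log10(1.624e10) = 102.1 dB

102.1 dB


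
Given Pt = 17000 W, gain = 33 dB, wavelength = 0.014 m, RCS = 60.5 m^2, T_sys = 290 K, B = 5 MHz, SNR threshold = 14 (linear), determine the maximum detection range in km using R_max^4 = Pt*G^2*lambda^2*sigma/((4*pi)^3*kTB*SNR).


G_lin = 10^(33/10) = 1995.262315
R^4 = 17000 * 1995.262315^2 * 0.014^2 * 60.5 / ((4*pi)^3 * 1.38e-23 * 290 * 5000000.0 * 14)
R^4 = 1.44363e18 m^4
R_max = (1.44363e18)^(1/4) = 34662.8 m = 34.7 km

34.7 km


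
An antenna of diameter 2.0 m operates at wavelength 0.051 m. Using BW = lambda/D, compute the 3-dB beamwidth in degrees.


BW_rad = 0.051 / 2.0 = 0.0255
BW_deg = 1.46 degrees

1.46 degrees


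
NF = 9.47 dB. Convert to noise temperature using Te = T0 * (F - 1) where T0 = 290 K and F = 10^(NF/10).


NF_lin = 10^(9.47/10) = 8.851156
Te = 290 * (8.851156 - 1) = 2276.8 K

2276.8 K


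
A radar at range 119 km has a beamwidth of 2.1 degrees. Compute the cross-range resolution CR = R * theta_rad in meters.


BW_rad = 0.036651914
CR = 119000 * 0.036651914 = 4361.6 m

4361.6 m


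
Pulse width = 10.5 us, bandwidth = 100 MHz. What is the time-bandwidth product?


TBP = 10.5 * 100 = 1050.0

1050.0


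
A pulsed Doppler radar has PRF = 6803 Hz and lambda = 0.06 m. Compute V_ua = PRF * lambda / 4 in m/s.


V_ua = 6803 * 0.06 / 4 = 102.0 m/s

102.0 m/s


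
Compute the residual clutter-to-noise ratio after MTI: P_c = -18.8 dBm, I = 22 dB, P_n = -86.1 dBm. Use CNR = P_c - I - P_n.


CNR = -18.8 - 22 - (-86.1) = 45.3 dB

45.3 dB


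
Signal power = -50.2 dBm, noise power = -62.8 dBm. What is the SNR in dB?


SNR = -50.2 - (-62.8) = 12.6 dB

12.6 dB


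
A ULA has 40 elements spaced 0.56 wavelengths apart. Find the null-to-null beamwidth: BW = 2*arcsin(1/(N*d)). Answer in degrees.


1/(N*d) = 1/(40*0.56) = 0.044643
BW = 2*arcsin(0.044643) = 5.1 degrees

5.1 degrees


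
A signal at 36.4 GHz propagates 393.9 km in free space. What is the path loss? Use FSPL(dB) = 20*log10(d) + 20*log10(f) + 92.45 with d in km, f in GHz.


20*log10(393.9) = 51.91
20*log10(36.4) = 31.22
FSPL = 175.6 dB

175.6 dB


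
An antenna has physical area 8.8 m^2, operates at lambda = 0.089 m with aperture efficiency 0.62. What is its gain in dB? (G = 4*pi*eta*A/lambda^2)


G_linear = 4*pi*0.62*8.8/0.089^2 = 8655.74
G_dB = 10*log10(8655.74) = 39.4 dB

39.4 dB


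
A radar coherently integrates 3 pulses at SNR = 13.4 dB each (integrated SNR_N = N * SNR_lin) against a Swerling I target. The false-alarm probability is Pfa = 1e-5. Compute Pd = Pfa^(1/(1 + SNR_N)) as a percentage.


SNR_lin = 10^(13.4/10) = 21.87762
SNR_N = 3 * 21.87762 = 65.63286
1/(1 + SNR_N) = 1/66.63286 = 0.0150076
Pd = (1e-5)^0.0150076 = 0.84132
Pd = 84.1%

84.1%


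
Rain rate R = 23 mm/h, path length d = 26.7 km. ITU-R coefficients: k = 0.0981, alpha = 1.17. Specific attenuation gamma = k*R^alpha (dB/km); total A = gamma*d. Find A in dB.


gamma = 0.0981 * 23^1.17 = 3.844949 dB/km
A = 3.844949 * 26.7 = 102.66 dB

102.66 dB


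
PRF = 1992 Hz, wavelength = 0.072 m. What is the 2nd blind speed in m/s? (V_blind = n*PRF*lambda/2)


V_blind = 2 * 1992 * 0.072 / 2 = 143.4 m/s

143.4 m/s


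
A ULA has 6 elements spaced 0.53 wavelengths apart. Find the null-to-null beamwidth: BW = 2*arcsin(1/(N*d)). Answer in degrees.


1/(N*d) = 1/(6*0.53) = 0.314465
BW = 2*arcsin(0.314465) = 36.7 degrees

36.7 degrees


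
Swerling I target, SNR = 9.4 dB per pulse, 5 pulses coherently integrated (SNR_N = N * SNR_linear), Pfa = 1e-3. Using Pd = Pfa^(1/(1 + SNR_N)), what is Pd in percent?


SNR_lin = 10^(9.4/10) = 8.70964
SNR_N = 5 * 8.70964 = 43.5482
1/(1 + SNR_N) = 1/44.5482 = 0.0224476
Pd = (1e-3)^0.0224476 = 0.85636
Pd = 85.6%

85.6%


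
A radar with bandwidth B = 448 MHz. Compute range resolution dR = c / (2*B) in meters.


dR = 3e8 / (2 * 448000000.0) = 0.33 m

0.33 m


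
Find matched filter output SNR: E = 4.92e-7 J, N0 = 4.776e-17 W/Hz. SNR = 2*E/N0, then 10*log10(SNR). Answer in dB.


SNR_lin = 2 * 4.92e-7 / 4.776e-17 = 2.06e10
SNR_dB = 10*log10(2.06e10) = 103.1 dB

103.1 dB


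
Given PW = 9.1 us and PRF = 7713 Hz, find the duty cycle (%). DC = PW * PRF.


DC = 9.1e-6 * 7713 * 100 = 7.02%

7.02%


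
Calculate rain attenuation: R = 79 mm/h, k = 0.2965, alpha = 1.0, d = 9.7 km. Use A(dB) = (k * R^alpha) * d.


gamma = 0.2965 * 79^1.0 = 23.4235 dB/km
A = 23.4235 * 9.7 = 227.21 dB

227.21 dB


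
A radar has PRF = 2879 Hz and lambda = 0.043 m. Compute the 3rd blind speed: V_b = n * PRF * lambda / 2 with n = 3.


V_blind = 3 * 2879 * 0.043 / 2 = 185.7 m/s

185.7 m/s


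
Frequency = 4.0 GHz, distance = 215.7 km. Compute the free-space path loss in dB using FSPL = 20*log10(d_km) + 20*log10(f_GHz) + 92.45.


20*log10(215.7) = 46.68
20*log10(4.0) = 12.04
FSPL = 151.2 dB

151.2 dB


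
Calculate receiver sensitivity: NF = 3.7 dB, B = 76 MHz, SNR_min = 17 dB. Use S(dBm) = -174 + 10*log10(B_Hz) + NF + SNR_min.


10*log10(76000000.0) = 78.81
S = -174 + 78.81 + 3.7 + 17 = -74.5 dBm

-74.5 dBm


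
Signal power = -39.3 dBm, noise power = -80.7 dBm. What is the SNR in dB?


SNR = -39.3 - (-80.7) = 41.4 dB

41.4 dB


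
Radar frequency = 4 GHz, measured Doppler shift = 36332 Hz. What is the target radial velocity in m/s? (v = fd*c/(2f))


v = 36332 * 3e8 / (2 * 4000000000.0) = 1362.5 m/s

1362.5 m/s


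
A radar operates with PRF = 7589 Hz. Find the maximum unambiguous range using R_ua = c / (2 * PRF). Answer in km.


R_ua = 3e8 / (2 * 7589) = 19765.4 m = 19.8 km

19.8 km


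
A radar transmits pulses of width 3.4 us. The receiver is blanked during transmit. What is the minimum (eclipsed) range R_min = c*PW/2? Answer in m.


R_min = 3e8 * 3.4e-6 / 2 = 510.0 m

510.0 m


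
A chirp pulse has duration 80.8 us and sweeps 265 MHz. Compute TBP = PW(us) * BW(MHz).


TBP = 80.8 * 265 = 21412.0

21412.0


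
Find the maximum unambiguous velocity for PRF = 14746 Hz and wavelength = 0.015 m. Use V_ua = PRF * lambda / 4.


V_ua = 14746 * 0.015 / 4 = 55.3 m/s

55.3 m/s


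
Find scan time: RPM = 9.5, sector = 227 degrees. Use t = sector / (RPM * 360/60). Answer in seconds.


t = 227 / (9.5 * 360) * 60 = 3.98 s

3.98 s


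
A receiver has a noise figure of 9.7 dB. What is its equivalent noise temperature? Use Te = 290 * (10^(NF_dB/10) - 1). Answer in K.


NF_lin = 10^(9.7/10) = 9.332543
Te = 290 * (9.332543 - 1) = 2416.4 K

2416.4 K


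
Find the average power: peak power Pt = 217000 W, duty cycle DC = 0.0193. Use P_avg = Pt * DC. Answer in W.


P_avg = 217000 * 0.0193 = 4188.1 W

4188.1 W


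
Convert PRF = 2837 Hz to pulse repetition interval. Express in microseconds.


PRI = 1/2837 = 0.000352485 s = 352.5 us

352.5 us


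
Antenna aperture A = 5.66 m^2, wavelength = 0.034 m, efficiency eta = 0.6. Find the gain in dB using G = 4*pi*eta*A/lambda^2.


G_linear = 4*pi*0.6*5.66/0.034^2 = 36916.43
G_dB = 10*log10(36916.43) = 45.7 dB

45.7 dB


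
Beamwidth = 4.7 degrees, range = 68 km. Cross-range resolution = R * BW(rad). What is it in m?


BW_rad = 0.082030475
CR = 68000 * 0.082030475 = 5578.1 m

5578.1 m


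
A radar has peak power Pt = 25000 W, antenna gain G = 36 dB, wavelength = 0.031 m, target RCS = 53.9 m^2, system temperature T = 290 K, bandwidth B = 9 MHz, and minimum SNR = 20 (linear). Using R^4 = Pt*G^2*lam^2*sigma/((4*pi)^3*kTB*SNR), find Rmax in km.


G_lin = 10^(36/10) = 3981.071706
R^4 = 25000 * 3981.071706^2 * 0.031^2 * 53.9 / ((4*pi)^3 * 1.38e-23 * 290 * 9000000.0 * 20)
R^4 = 1.43573e19 m^4
R_max = (1.43573e19)^(1/4) = 61555.7 m = 61.6 km

61.6 km


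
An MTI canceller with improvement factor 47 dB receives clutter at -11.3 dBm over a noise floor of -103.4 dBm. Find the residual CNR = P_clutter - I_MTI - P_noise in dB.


CNR = -11.3 - 47 - (-103.4) = 45.1 dB

45.1 dB


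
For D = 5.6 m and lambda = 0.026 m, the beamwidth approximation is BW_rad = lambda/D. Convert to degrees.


BW_rad = 0.026 / 5.6 = 0.004643
BW_deg = 0.27 degrees

0.27 degrees


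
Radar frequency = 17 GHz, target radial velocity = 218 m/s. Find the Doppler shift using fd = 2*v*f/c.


fd = 2 * 218 * 17000000000.0 / 3e8 = 24706.7 Hz

24706.7 Hz


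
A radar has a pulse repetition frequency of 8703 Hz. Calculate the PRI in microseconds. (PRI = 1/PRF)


PRI = 1/8703 = 0.0001149029 s = 114.9 us

114.9 us


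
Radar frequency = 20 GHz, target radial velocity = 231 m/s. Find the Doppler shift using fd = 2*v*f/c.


fd = 2 * 231 * 20000000000.0 / 3e8 = 30800.0 Hz

30800.0 Hz


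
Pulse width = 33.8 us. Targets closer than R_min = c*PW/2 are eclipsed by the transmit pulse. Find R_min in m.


R_min = 3e8 * 33.8e-6 / 2 = 5070.0 m

5070.0 m


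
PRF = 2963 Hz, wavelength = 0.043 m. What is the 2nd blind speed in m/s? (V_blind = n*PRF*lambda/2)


V_blind = 2 * 2963 * 0.043 / 2 = 127.4 m/s

127.4 m/s


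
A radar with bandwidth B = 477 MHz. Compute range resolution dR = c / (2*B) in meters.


dR = 3e8 / (2 * 477000000.0) = 0.31 m

0.31 m


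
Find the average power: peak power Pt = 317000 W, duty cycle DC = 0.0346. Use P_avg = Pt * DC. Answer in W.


P_avg = 317000 * 0.0346 = 10968.2 W

10968.2 W


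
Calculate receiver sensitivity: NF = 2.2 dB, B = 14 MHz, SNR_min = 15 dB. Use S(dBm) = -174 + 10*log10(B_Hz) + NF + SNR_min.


10*log10(14000000.0) = 71.46
S = -174 + 71.46 + 2.2 + 15 = -85.3 dBm

-85.3 dBm


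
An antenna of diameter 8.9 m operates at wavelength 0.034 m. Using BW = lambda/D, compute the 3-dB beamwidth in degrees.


BW_rad = 0.034 / 8.9 = 0.00382
BW_deg = 0.22 degrees

0.22 degrees


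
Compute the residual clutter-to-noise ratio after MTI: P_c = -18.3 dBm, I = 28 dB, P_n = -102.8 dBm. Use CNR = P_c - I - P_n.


CNR = -18.3 - 28 - (-102.8) = 56.5 dB

56.5 dB


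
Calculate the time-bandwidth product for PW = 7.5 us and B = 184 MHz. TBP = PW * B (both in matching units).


TBP = 7.5 * 184 = 1380.0

1380.0


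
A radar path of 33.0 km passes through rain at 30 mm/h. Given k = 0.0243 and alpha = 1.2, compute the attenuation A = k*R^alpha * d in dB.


gamma = 0.0243 * 30^1.2 = 1.439302 dB/km
A = 1.439302 * 33.0 = 47.5 dB

47.5 dB


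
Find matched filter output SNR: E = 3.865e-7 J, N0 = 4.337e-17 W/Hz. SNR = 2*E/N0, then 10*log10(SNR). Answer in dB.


SNR_lin = 2 * 3.865e-7 / 4.337e-17 = 1.782e10
SNR_dB = 10*log10(1.782e10) = 102.5 dB

102.5 dB


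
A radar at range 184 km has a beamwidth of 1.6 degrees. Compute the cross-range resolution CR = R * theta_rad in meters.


BW_rad = 0.027925268
CR = 184000 * 0.027925268 = 5138.2 m

5138.2 m


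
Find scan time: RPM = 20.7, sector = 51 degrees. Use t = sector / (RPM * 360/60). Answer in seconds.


t = 51 / (20.7 * 360) * 60 = 0.41 s

0.41 s


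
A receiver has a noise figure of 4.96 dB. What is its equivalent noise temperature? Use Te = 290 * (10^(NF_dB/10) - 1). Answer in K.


NF_lin = 10^(4.96/10) = 3.133286
Te = 290 * (3.133286 - 1) = 618.7 K

618.7 K


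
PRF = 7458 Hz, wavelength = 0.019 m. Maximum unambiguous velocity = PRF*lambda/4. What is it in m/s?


V_ua = 7458 * 0.019 / 4 = 35.4 m/s

35.4 m/s


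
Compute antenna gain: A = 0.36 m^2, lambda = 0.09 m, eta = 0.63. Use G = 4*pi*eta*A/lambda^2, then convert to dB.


G_linear = 4*pi*0.63*0.36/0.09^2 = 351.86
G_dB = 10*log10(351.86) = 25.5 dB

25.5 dB


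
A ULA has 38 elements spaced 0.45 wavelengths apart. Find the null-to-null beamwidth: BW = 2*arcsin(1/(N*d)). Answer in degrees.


1/(N*d) = 1/(38*0.45) = 0.05848
BW = 2*arcsin(0.05848) = 6.7 degrees

6.7 degrees


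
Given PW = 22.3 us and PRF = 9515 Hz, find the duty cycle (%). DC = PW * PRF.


DC = 22.3e-6 * 9515 * 100 = 21.22%

21.22%


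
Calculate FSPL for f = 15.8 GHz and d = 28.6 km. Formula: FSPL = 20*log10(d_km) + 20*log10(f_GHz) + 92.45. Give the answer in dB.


20*log10(28.6) = 29.13
20*log10(15.8) = 23.97
FSPL = 145.6 dB

145.6 dB


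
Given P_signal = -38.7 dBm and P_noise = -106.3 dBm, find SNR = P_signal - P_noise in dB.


SNR = -38.7 - (-106.3) = 67.6 dB

67.6 dB


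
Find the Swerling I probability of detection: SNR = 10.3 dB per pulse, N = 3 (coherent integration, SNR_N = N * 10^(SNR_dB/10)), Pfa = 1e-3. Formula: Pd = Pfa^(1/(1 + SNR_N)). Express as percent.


SNR_lin = 10^(10.3/10) = 10.71519
SNR_N = 3 * 10.71519 = 32.14557
1/(1 + SNR_N) = 1/33.14557 = 0.0301699
Pd = (1e-3)^0.0301699 = 0.81188
Pd = 81.2%

81.2%


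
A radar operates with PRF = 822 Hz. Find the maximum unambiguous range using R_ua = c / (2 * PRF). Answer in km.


R_ua = 3e8 / (2 * 822) = 182481.8 m = 182.5 km

182.5 km
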